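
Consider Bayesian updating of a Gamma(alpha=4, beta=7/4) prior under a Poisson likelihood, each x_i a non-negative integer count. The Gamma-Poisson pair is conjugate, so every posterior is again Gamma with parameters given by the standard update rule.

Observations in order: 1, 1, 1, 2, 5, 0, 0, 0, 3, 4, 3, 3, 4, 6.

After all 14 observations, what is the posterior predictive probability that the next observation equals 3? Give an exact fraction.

2201298720186884567105403060397242506730770984839463837344457387219419968/11040585568500089406404363834296492635119570897676624567608785151541319201

obs 1: x=1 → posterior Gamma(5, 11/4)
obs 2: x=1 → posterior Gamma(6, 15/4)
obs 3: x=1 → posterior Gamma(7, 19/4)
obs 4: x=2 → posterior Gamma(9, 23/4)
obs 5: x=5 → posterior Gamma(14, 27/4)
obs 6: x=0 → posterior Gamma(14, 31/4)
obs 7: x=0 → posterior Gamma(14, 35/4)
obs 8: x=0 → posterior Gamma(14, 39/4)
obs 9: x=3 → posterior Gamma(17, 43/4)
obs 10: x=4 → posterior Gamma(21, 47/4)
obs 11: x=3 → posterior Gamma(24, 51/4)
obs 12: x=3 → posterior Gamma(27, 55/4)
obs 13: x=4 → posterior Gamma(31, 59/4)
obs 14: x=6 → posterior Gamma(37, 63/4)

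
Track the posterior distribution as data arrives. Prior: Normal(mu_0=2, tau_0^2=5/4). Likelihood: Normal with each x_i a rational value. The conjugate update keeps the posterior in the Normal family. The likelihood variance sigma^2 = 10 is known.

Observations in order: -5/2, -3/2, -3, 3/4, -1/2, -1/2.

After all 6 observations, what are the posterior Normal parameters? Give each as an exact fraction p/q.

mu_0=5/8, tau_0^2=5/7

obs 1: x=-5/2 → posterior Normal(3/2, 10/9)
obs 2: x=-3/2 → posterior Normal(6/5, 1)
obs 3: x=-3 → posterior Normal(9/11, 10/11)
obs 4: x=3/4 → posterior Normal(13/16, 5/6)
obs 5: x=-1/2 → posterior Normal(37/52, 10/13)
obs 6: x=-1/2 → posterior Normal(5/8, 5/7)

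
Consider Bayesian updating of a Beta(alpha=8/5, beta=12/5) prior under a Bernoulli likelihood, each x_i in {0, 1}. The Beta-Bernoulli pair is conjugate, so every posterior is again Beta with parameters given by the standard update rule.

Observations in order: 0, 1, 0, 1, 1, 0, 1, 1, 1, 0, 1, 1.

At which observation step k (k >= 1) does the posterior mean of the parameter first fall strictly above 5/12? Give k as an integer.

obs 1: x=0 → posterior Beta(8/5, 17/5)
obs 2: x=1 → posterior Beta(13/5, 17/5)
obs 3: x=0 → posterior Beta(13/5, 22/5)
obs 4: x=1 → posterior Beta(18/5, 22/5)
obs 5: x=1 → posterior Beta(23/5, 22/5)
obs 6: x=0 → posterior Beta(23/5, 27/5)
obs 7: x=1 → posterior Beta(28/5, 27/5)
obs 8: x=1 → posterior Beta(33/5, 27/5)
obs 9: x=1 → posterior Beta(38/5, 27/5)
obs 10: x=0 → posterior Beta(38/5, 32/5)
obs 11: x=1 → posterior Beta(43/5, 32/5)
obs 12: x=1 → posterior Beta(48/5, 32/5)

k = 2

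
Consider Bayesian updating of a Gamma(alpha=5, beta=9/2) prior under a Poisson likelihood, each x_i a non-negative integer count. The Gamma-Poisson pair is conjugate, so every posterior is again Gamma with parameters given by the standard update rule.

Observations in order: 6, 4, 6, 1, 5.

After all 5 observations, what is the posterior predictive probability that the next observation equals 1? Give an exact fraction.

67201229886920896645432138622520278/389741352911494423492067803272531843

obs 1: x=6 → posterior Gamma(11, 11/2)
obs 2: x=4 → posterior Gamma(15, 13/2)
obs 3: x=6 → posterior Gamma(21, 15/2)
obs 4: x=1 → posterior Gamma(22, 17/2)
obs 5: x=5 → posterior Gamma(27, 19/2)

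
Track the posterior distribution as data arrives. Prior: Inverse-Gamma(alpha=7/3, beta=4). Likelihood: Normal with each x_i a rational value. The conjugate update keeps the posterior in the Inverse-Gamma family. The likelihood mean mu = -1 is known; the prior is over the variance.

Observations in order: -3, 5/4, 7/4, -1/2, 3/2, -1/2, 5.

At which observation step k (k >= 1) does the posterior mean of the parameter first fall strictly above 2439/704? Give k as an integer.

k = 2

obs 1: x=-3 → posterior Inverse-Gamma(17/6, 6)
obs 2: x=5/4 → posterior Inverse-Gamma(10/3, 273/32)
obs 3: x=7/4 → posterior Inverse-Gamma(23/6, 197/16)
obs 4: x=-1/2 → posterior Inverse-Gamma(13/3, 199/16)
obs 5: x=3/2 → posterior Inverse-Gamma(29/6, 249/16)
obs 6: x=-1/2 → posterior Inverse-Gamma(16/3, 251/16)
obs 7: x=5 → posterior Inverse-Gamma(35/6, 539/16)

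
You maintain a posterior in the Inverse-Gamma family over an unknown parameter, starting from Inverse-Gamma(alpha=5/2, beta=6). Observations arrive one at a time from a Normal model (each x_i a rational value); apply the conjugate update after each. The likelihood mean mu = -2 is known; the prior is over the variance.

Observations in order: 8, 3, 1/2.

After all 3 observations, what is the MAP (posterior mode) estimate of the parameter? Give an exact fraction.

obs 1: x=8 → posterior Inverse-Gamma(3, 56)
obs 2: x=3 → posterior Inverse-Gamma(7/2, 137/2)
obs 3: x=1/2 → posterior Inverse-Gamma(4, 573/8)

573/40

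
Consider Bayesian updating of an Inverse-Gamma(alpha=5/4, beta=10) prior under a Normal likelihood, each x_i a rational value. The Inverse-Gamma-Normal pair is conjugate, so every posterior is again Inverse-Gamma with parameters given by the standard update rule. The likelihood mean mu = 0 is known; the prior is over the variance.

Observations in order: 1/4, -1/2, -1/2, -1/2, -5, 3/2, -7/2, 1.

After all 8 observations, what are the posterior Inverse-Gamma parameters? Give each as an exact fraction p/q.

obs 1: x=1/4 → posterior Inverse-Gamma(7/4, 321/32)
obs 2: x=-1/2 → posterior Inverse-Gamma(9/4, 325/32)
obs 3: x=-1/2 → posterior Inverse-Gamma(11/4, 329/32)
obs 4: x=-1/2 → posterior Inverse-Gamma(13/4, 333/32)
obs 5: x=-5 → posterior Inverse-Gamma(15/4, 733/32)
obs 6: x=3/2 → posterior Inverse-Gamma(17/4, 769/32)
obs 7: x=-7/2 → posterior Inverse-Gamma(19/4, 965/32)
obs 8: x=1 → posterior Inverse-Gamma(21/4, 981/32)

alpha=21/4, beta=981/32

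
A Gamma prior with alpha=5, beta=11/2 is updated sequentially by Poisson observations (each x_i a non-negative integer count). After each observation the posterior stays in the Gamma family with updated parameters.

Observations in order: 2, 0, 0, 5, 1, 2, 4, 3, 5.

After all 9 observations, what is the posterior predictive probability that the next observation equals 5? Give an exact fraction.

535495374286862239373446104920454673550759328/17069174130723235958610643029059314756044734431

obs 1: x=2 → posterior Gamma(7, 13/2)
obs 2: x=0 → posterior Gamma(7, 15/2)
obs 3: x=0 → posterior Gamma(7, 17/2)
obs 4: x=5 → posterior Gamma(12, 19/2)
obs 5: x=1 → posterior Gamma(13, 21/2)
obs 6: x=2 → posterior Gamma(15, 23/2)
obs 7: x=4 → posterior Gamma(19, 25/2)
obs 8: x=3 → posterior Gamma(22, 27/2)
obs 9: x=5 → posterior Gamma(27, 29/2)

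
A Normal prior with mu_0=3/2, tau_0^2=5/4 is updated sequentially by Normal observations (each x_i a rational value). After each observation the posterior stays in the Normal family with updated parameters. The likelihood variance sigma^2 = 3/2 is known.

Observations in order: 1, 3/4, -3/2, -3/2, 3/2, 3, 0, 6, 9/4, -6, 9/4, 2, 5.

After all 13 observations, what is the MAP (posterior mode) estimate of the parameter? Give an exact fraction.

331/284

obs 1: x=1 → posterior Normal(14/11, 15/22)
obs 2: x=3/4 → posterior Normal(71/64, 15/32)
obs 3: x=-3/2 → posterior Normal(41/84, 5/14)
obs 4: x=-3/2 → posterior Normal(11/104, 15/52)
obs 5: x=3/2 → posterior Normal(41/124, 15/62)
obs 6: x=3 → posterior Normal(101/144, 5/24)
obs 7: x=0 → posterior Normal(101/164, 15/82)
obs 8: x=6 → posterior Normal(221/184, 15/92)
obs 9: x=9/4 → posterior Normal(133/102, 5/34)
obs 10: x=-6 → posterior Normal(73/112, 15/112)
obs 11: x=9/4 → posterior Normal(191/244, 15/122)
obs 12: x=2 → posterior Normal(7/8, 5/44)
obs 13: x=5 → posterior Normal(331/284, 15/142)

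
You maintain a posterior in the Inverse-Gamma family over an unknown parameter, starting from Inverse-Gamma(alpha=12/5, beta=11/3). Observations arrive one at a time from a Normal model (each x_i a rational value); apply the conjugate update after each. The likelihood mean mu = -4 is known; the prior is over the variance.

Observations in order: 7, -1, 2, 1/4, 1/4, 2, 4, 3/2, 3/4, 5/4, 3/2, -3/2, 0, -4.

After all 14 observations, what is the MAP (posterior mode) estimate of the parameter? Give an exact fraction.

6635/312

obs 1: x=7 → posterior Inverse-Gamma(29/10, 385/6)
obs 2: x=-1 → posterior Inverse-Gamma(17/5, 206/3)
obs 3: x=2 → posterior Inverse-Gamma(39/10, 260/3)
obs 4: x=1/4 → posterior Inverse-Gamma(22/5, 9187/96)
obs 5: x=1/4 → posterior Inverse-Gamma(49/10, 5027/48)
obs 6: x=2 → posterior Inverse-Gamma(27/5, 5891/48)
obs 7: x=4 → posterior Inverse-Gamma(59/10, 7427/48)
obs 8: x=3/2 → posterior Inverse-Gamma(32/5, 8153/48)
obs 9: x=3/4 → posterior Inverse-Gamma(69/10, 17389/96)
obs 10: x=5/4 → posterior Inverse-Gamma(37/5, 2339/12)
obs 11: x=3/2 → posterior Inverse-Gamma(79/10, 5041/24)
obs 12: x=-3/2 → posterior Inverse-Gamma(42/5, 1279/6)
obs 13: x=0 → posterior Inverse-Gamma(89/10, 1327/6)
obs 14: x=-4 → posterior Inverse-Gamma(47/5, 1327/6)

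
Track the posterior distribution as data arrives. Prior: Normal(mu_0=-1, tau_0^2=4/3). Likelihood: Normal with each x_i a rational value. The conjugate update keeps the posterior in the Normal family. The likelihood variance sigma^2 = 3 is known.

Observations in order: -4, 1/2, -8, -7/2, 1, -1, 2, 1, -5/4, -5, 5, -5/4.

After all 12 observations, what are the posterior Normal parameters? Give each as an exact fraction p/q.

mu_0=-67/57, tau_0^2=4/19

obs 1: x=-4 → posterior Normal(-25/13, 12/13)
obs 2: x=1/2 → posterior Normal(-23/17, 12/17)
obs 3: x=-8 → posterior Normal(-55/21, 4/7)
obs 4: x=-7/2 → posterior Normal(-69/25, 12/25)
obs 5: x=1 → posterior Normal(-65/29, 12/29)
obs 6: x=-1 → posterior Normal(-23/11, 4/11)
obs 7: x=2 → posterior Normal(-61/37, 12/37)
obs 8: x=1 → posterior Normal(-57/41, 12/41)
obs 9: x=-5/4 → posterior Normal(-62/45, 4/15)
obs 10: x=-5 → posterior Normal(-82/49, 12/49)
obs 11: x=5 → posterior Normal(-62/53, 12/53)
obs 12: x=-5/4 → posterior Normal(-67/57, 4/19)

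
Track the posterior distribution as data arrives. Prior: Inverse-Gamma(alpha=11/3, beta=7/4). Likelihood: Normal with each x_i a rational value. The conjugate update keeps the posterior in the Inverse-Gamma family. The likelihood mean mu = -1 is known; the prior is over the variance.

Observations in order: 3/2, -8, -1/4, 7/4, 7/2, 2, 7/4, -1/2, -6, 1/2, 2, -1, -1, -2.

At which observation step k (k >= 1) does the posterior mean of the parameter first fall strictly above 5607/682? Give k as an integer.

k = 5

obs 1: x=3/2 → posterior Inverse-Gamma(25/6, 39/8)
obs 2: x=-8 → posterior Inverse-Gamma(14/3, 235/8)
obs 3: x=-1/4 → posterior Inverse-Gamma(31/6, 949/32)
obs 4: x=7/4 → posterior Inverse-Gamma(17/3, 535/16)
obs 5: x=7/2 → posterior Inverse-Gamma(37/6, 697/16)
obs 6: x=2 → posterior Inverse-Gamma(20/3, 769/16)
obs 7: x=7/4 → posterior Inverse-Gamma(43/6, 1659/32)
obs 8: x=-1/2 → posterior Inverse-Gamma(23/3, 1663/32)
obs 9: x=-6 → posterior Inverse-Gamma(49/6, 2063/32)
obs 10: x=1/2 → posterior Inverse-Gamma(26/3, 2099/32)
obs 11: x=2 → posterior Inverse-Gamma(55/6, 2243/32)
obs 12: x=-1 → posterior Inverse-Gamma(29/3, 2243/32)
obs 13: x=-1 → posterior Inverse-Gamma(61/6, 2243/32)
obs 14: x=-2 → posterior Inverse-Gamma(32/3, 2259/32)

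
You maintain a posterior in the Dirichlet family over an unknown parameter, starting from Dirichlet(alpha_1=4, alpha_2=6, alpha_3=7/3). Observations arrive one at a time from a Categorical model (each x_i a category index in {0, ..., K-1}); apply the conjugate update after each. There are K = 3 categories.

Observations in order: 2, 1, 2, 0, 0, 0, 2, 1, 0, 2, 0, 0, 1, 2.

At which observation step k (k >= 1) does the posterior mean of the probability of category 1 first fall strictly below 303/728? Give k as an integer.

k = 5

obs 1: x=2 → posterior Dirichlet(4, 6, 10/3)
obs 2: x=1 → posterior Dirichlet(4, 7, 10/3)
obs 3: x=2 → posterior Dirichlet(4, 7, 13/3)
obs 4: x=0 → posterior Dirichlet(5, 7, 13/3)
obs 5: x=0 → posterior Dirichlet(6, 7, 13/3)
obs 6: x=0 → posterior Dirichlet(7, 7, 13/3)
obs 7: x=2 → posterior Dirichlet(7, 7, 16/3)
obs 8: x=1 → posterior Dirichlet(7, 8, 16/3)
obs 9: x=0 → posterior Dirichlet(8, 8, 16/3)
obs 10: x=2 → posterior Dirichlet(8, 8, 19/3)
obs 11: x=0 → posterior Dirichlet(9, 8, 19/3)
obs 12: x=0 → posterior Dirichlet(10, 8, 19/3)
obs 13: x=1 → posterior Dirichlet(10, 9, 19/3)
obs 14: x=2 → posterior Dirichlet(10, 9, 22/3)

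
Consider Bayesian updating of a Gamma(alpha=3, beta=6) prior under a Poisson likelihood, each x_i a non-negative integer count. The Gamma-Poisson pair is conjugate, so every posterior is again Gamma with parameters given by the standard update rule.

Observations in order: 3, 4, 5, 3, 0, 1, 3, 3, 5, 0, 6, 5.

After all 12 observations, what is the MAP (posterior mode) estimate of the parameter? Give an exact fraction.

20/9

obs 1: x=3 → posterior Gamma(6, 7)
obs 2: x=4 → posterior Gamma(10, 8)
obs 3: x=5 → posterior Gamma(15, 9)
obs 4: x=3 → posterior Gamma(18, 10)
obs 5: x=0 → posterior Gamma(18, 11)
obs 6: x=1 → posterior Gamma(19, 12)
obs 7: x=3 → posterior Gamma(22, 13)
obs 8: x=3 → posterior Gamma(25, 14)
obs 9: x=5 → posterior Gamma(30, 15)
obs 10: x=0 → posterior Gamma(30, 16)
obs 11: x=6 → posterior Gamma(36, 17)
obs 12: x=5 → posterior Gamma(41, 18)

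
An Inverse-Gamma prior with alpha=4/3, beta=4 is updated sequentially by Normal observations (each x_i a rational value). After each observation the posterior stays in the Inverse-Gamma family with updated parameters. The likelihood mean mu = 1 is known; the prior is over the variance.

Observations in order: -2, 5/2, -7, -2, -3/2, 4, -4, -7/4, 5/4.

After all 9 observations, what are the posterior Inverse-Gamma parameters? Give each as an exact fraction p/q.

alpha=35/6, beta=1121/16

obs 1: x=-2 → posterior Inverse-Gamma(11/6, 17/2)
obs 2: x=5/2 → posterior Inverse-Gamma(7/3, 77/8)
obs 3: x=-7 → posterior Inverse-Gamma(17/6, 333/8)
obs 4: x=-2 → posterior Inverse-Gamma(10/3, 369/8)
obs 5: x=-3/2 → posterior Inverse-Gamma(23/6, 197/4)
obs 6: x=4 → posterior Inverse-Gamma(13/3, 215/4)
obs 7: x=-4 → posterior Inverse-Gamma(29/6, 265/4)
obs 8: x=-7/4 → posterior Inverse-Gamma(16/3, 2241/32)
obs 9: x=5/4 → posterior Inverse-Gamma(35/6, 1121/16)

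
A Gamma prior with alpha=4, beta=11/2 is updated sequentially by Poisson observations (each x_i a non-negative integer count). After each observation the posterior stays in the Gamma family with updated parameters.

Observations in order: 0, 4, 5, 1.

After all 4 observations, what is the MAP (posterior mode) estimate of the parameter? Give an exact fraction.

26/19

obs 1: x=0 → posterior Gamma(4, 13/2)
obs 2: x=4 → posterior Gamma(8, 15/2)
obs 3: x=5 → posterior Gamma(13, 17/2)
obs 4: x=1 → posterior Gamma(14, 19/2)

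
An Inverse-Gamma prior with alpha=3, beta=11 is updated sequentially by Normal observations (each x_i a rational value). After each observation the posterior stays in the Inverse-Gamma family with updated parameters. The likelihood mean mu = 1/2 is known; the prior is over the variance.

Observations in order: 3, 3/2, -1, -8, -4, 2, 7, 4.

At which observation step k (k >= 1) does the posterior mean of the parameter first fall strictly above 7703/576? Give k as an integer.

k = 5

obs 1: x=3 → posterior Inverse-Gamma(7/2, 113/8)
obs 2: x=3/2 → posterior Inverse-Gamma(4, 117/8)
obs 3: x=-1 → posterior Inverse-Gamma(9/2, 63/4)
obs 4: x=-8 → posterior Inverse-Gamma(5, 415/8)
obs 5: x=-4 → posterior Inverse-Gamma(11/2, 62)
obs 6: x=2 → posterior Inverse-Gamma(6, 505/8)
obs 7: x=7 → posterior Inverse-Gamma(13/2, 337/4)
obs 8: x=4 → posterior Inverse-Gamma(7, 723/8)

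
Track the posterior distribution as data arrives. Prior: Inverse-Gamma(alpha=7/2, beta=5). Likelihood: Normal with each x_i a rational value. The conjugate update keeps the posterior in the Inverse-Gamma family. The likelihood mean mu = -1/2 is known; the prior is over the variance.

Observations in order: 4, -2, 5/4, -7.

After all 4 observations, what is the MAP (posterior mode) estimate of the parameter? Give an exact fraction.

1245/208

obs 1: x=4 → posterior Inverse-Gamma(4, 121/8)
obs 2: x=-2 → posterior Inverse-Gamma(9/2, 65/4)
obs 3: x=5/4 → posterior Inverse-Gamma(5, 569/32)
obs 4: x=-7 → posterior Inverse-Gamma(11/2, 1245/32)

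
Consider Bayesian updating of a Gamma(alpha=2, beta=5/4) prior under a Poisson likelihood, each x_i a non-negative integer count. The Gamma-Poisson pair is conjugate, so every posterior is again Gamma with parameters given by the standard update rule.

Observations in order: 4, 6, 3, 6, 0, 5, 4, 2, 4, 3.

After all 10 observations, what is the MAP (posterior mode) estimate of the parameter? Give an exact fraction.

obs 1: x=4 → posterior Gamma(6, 9/4)
obs 2: x=6 → posterior Gamma(12, 13/4)
obs 3: x=3 → posterior Gamma(15, 17/4)
obs 4: x=6 → posterior Gamma(21, 21/4)
obs 5: x=0 → posterior Gamma(21, 25/4)
obs 6: x=5 → posterior Gamma(26, 29/4)
obs 7: x=4 → posterior Gamma(30, 33/4)
obs 8: x=2 → posterior Gamma(32, 37/4)
obs 9: x=4 → posterior Gamma(36, 41/4)
obs 10: x=3 → posterior Gamma(39, 45/4)

152/45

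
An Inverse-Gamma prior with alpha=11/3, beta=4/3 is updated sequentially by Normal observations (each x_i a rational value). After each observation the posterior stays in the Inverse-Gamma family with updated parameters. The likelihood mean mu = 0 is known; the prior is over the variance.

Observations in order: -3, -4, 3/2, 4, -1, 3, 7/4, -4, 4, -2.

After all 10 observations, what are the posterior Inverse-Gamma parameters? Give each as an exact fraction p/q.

alpha=26/3, beta=4559/96

obs 1: x=-3 → posterior Inverse-Gamma(25/6, 35/6)
obs 2: x=-4 → posterior Inverse-Gamma(14/3, 83/6)
obs 3: x=3/2 → posterior Inverse-Gamma(31/6, 359/24)
obs 4: x=4 → posterior Inverse-Gamma(17/3, 551/24)
obs 5: x=-1 → posterior Inverse-Gamma(37/6, 563/24)
obs 6: x=3 → posterior Inverse-Gamma(20/3, 671/24)
obs 7: x=7/4 → posterior Inverse-Gamma(43/6, 2831/96)
obs 8: x=-4 → posterior Inverse-Gamma(23/3, 3599/96)
obs 9: x=4 → posterior Inverse-Gamma(49/6, 4367/96)
obs 10: x=-2 → posterior Inverse-Gamma(26/3, 4559/96)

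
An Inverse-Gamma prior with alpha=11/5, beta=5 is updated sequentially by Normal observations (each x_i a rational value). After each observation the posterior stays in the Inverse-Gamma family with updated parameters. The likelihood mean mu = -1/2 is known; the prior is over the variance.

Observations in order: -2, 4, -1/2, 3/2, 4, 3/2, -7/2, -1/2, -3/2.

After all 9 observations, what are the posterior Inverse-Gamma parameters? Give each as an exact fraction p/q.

alpha=67/10, beta=283/8

obs 1: x=-2 → posterior Inverse-Gamma(27/10, 49/8)
obs 2: x=4 → posterior Inverse-Gamma(16/5, 65/4)
obs 3: x=-1/2 → posterior Inverse-Gamma(37/10, 65/4)
obs 4: x=3/2 → posterior Inverse-Gamma(21/5, 73/4)
obs 5: x=4 → posterior Inverse-Gamma(47/10, 227/8)
obs 6: x=3/2 → posterior Inverse-Gamma(26/5, 243/8)
obs 7: x=-7/2 → posterior Inverse-Gamma(57/10, 279/8)
obs 8: x=-1/2 → posterior Inverse-Gamma(31/5, 279/8)
obs 9: x=-3/2 → posterior Inverse-Gamma(67/10, 283/8)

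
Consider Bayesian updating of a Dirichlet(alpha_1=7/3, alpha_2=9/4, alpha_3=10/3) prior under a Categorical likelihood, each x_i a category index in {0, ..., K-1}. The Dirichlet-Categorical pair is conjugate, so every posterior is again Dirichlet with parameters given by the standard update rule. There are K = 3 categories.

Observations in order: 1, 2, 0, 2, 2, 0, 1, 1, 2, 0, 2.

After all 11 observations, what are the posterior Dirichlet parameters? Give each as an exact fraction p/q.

alpha_1=16/3, alpha_2=21/4, alpha_3=25/3

obs 1: x=1 → posterior Dirichlet(7/3, 13/4, 10/3)
obs 2: x=2 → posterior Dirichlet(7/3, 13/4, 13/3)
obs 3: x=0 → posterior Dirichlet(10/3, 13/4, 13/3)
obs 4: x=2 → posterior Dirichlet(10/3, 13/4, 16/3)
obs 5: x=2 → posterior Dirichlet(10/3, 13/4, 19/3)
obs 6: x=0 → posterior Dirichlet(13/3, 13/4, 19/3)
obs 7: x=1 → posterior Dirichlet(13/3, 17/4, 19/3)
obs 8: x=1 → posterior Dirichlet(13/3, 21/4, 19/3)
obs 9: x=2 → posterior Dirichlet(13/3, 21/4, 22/3)
obs 10: x=0 → posterior Dirichlet(16/3, 21/4, 22/3)
obs 11: x=2 → posterior Dirichlet(16/3, 21/4, 25/3)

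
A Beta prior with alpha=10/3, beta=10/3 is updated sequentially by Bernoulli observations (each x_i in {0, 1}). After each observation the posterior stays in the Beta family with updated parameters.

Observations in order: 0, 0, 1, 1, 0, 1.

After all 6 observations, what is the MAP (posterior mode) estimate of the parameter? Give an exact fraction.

1/2

obs 1: x=0 → posterior Beta(10/3, 13/3)
obs 2: x=0 → posterior Beta(10/3, 16/3)
obs 3: x=1 → posterior Beta(13/3, 16/3)
obs 4: x=1 → posterior Beta(16/3, 16/3)
obs 5: x=0 → posterior Beta(16/3, 19/3)
obs 6: x=1 → posterior Beta(19/3, 19/3)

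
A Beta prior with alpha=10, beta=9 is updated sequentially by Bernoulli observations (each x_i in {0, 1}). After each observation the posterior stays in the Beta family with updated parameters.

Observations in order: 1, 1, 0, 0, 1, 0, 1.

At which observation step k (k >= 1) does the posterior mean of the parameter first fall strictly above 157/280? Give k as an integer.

obs 1: x=1 → posterior Beta(11, 9)
obs 2: x=1 → posterior Beta(12, 9)
obs 3: x=0 → posterior Beta(12, 10)
obs 4: x=0 → posterior Beta(12, 11)
obs 5: x=1 → posterior Beta(13, 11)
obs 6: x=0 → posterior Beta(13, 12)
obs 7: x=1 → posterior Beta(14, 12)

k = 2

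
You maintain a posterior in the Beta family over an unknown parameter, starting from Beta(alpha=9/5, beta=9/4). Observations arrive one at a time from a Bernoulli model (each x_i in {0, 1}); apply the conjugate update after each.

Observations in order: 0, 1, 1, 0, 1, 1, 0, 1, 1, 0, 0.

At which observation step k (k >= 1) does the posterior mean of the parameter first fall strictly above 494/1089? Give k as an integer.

k = 2

obs 1: x=0 → posterior Beta(9/5, 13/4)
obs 2: x=1 → posterior Beta(14/5, 13/4)
obs 3: x=1 → posterior Beta(19/5, 13/4)
obs 4: x=0 → posterior Beta(19/5, 17/4)
obs 5: x=1 → posterior Beta(24/5, 17/4)
obs 6: x=1 → posterior Beta(29/5, 17/4)
obs 7: x=0 → posterior Beta(29/5, 21/4)
obs 8: x=1 → posterior Beta(34/5, 21/4)
obs 9: x=1 → posterior Beta(39/5, 21/4)
obs 10: x=0 → posterior Beta(39/5, 25/4)
obs 11: x=0 → posterior Beta(39/5, 29/4)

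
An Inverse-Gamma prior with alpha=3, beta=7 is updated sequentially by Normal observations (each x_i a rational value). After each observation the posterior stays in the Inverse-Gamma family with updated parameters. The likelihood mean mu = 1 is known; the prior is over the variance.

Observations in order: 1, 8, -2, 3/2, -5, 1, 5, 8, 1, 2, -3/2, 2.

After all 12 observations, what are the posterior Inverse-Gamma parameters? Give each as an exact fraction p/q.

obs 1: x=1 → posterior Inverse-Gamma(7/2, 7)
obs 2: x=8 → posterior Inverse-Gamma(4, 63/2)
obs 3: x=-2 → posterior Inverse-Gamma(9/2, 36)
obs 4: x=3/2 → posterior Inverse-Gamma(5, 289/8)
obs 5: x=-5 → posterior Inverse-Gamma(11/2, 433/8)
obs 6: x=1 → posterior Inverse-Gamma(6, 433/8)
obs 7: x=5 → posterior Inverse-Gamma(13/2, 497/8)
obs 8: x=8 → posterior Inverse-Gamma(7, 693/8)
obs 9: x=1 → posterior Inverse-Gamma(15/2, 693/8)
obs 10: x=2 → posterior Inverse-Gamma(8, 697/8)
obs 11: x=-3/2 → posterior Inverse-Gamma(17/2, 361/4)
obs 12: x=2 → posterior Inverse-Gamma(9, 363/4)

alpha=9, beta=363/4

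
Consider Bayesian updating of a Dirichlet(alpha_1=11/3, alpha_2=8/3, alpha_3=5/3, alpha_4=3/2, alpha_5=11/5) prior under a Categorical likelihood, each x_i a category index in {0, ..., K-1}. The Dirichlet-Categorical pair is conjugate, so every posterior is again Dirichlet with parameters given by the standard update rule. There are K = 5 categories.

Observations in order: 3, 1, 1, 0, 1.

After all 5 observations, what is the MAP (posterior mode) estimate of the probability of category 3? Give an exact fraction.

obs 1: x=3 → posterior Dirichlet(11/3, 8/3, 5/3, 5/2, 11/5)
obs 2: x=1 → posterior Dirichlet(11/3, 11/3, 5/3, 5/2, 11/5)
obs 3: x=1 → posterior Dirichlet(11/3, 14/3, 5/3, 5/2, 11/5)
obs 4: x=0 → posterior Dirichlet(14/3, 14/3, 5/3, 5/2, 11/5)
obs 5: x=1 → posterior Dirichlet(14/3, 17/3, 5/3, 5/2, 11/5)

5/39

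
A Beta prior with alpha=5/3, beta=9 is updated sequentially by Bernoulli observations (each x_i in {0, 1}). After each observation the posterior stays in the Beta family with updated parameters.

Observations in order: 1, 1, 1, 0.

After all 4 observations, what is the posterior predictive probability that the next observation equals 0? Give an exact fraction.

obs 1: x=1 → posterior Beta(8/3, 9)
obs 2: x=1 → posterior Beta(11/3, 9)
obs 3: x=1 → posterior Beta(14/3, 9)
obs 4: x=0 → posterior Beta(14/3, 10)

15/22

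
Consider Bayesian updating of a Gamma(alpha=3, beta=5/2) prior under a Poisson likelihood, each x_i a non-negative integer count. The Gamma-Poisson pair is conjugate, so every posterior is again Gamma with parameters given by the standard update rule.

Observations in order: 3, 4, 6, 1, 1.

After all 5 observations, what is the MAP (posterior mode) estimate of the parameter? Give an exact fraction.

obs 1: x=3 → posterior Gamma(6, 7/2)
obs 2: x=4 → posterior Gamma(10, 9/2)
obs 3: x=6 → posterior Gamma(16, 11/2)
obs 4: x=1 → posterior Gamma(17, 13/2)
obs 5: x=1 → posterior Gamma(18, 15/2)

34/15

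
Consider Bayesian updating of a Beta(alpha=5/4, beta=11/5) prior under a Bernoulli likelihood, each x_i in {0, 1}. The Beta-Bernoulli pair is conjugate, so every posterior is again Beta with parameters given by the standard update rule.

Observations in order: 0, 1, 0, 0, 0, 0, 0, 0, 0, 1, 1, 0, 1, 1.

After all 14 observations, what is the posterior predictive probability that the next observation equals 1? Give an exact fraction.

125/349

obs 1: x=0 → posterior Beta(5/4, 16/5)
obs 2: x=1 → posterior Beta(9/4, 16/5)
obs 3: x=0 → posterior Beta(9/4, 21/5)
obs 4: x=0 → posterior Beta(9/4, 26/5)
obs 5: x=0 → posterior Beta(9/4, 31/5)
obs 6: x=0 → posterior Beta(9/4, 36/5)
obs 7: x=0 → posterior Beta(9/4, 41/5)
obs 8: x=0 → posterior Beta(9/4, 46/5)
obs 9: x=0 → posterior Beta(9/4, 51/5)
obs 10: x=1 → posterior Beta(13/4, 51/5)
obs 11: x=1 → posterior Beta(17/4, 51/5)
obs 12: x=0 → posterior Beta(17/4, 56/5)
obs 13: x=1 → posterior Beta(21/4, 56/5)
obs 14: x=1 → posterior Beta(25/4, 56/5)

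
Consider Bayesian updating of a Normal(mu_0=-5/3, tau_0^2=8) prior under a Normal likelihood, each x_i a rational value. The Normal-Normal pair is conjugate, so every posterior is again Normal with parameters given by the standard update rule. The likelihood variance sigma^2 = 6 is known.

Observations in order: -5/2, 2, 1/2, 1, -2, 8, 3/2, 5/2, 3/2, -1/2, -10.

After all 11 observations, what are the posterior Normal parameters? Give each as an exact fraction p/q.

mu_0=3/47, tau_0^2=24/47

obs 1: x=-5/2 → posterior Normal(-15/7, 24/7)
obs 2: x=2 → posterior Normal(-7/11, 24/11)
obs 3: x=1/2 → posterior Normal(-1/3, 8/5)
obs 4: x=1 → posterior Normal(-1/19, 24/19)
obs 5: x=-2 → posterior Normal(-9/23, 24/23)
obs 6: x=8 → posterior Normal(23/27, 8/9)
obs 7: x=3/2 → posterior Normal(29/31, 24/31)
obs 8: x=5/2 → posterior Normal(39/35, 24/35)
obs 9: x=3/2 → posterior Normal(15/13, 8/13)
obs 10: x=-1/2 → posterior Normal(1, 24/43)
obs 11: x=-10 → posterior Normal(3/47, 24/47)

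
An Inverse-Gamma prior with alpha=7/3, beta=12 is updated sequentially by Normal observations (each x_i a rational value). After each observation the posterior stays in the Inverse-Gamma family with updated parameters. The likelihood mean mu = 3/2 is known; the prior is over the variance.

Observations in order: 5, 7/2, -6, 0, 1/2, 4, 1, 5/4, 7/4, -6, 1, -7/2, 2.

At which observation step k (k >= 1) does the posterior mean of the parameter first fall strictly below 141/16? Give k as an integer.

k = 2

obs 1: x=5 → posterior Inverse-Gamma(17/6, 145/8)
obs 2: x=7/2 → posterior Inverse-Gamma(10/3, 161/8)
obs 3: x=-6 → posterior Inverse-Gamma(23/6, 193/4)
obs 4: x=0 → posterior Inverse-Gamma(13/3, 395/8)
obs 5: x=1/2 → posterior Inverse-Gamma(29/6, 399/8)
obs 6: x=4 → posterior Inverse-Gamma(16/3, 53)
obs 7: x=1 → posterior Inverse-Gamma(35/6, 425/8)
obs 8: x=5/4 → posterior Inverse-Gamma(19/3, 1701/32)
obs 9: x=7/4 → posterior Inverse-Gamma(41/6, 851/16)
obs 10: x=-6 → posterior Inverse-Gamma(22/3, 1301/16)
obs 11: x=1 → posterior Inverse-Gamma(47/6, 1303/16)
obs 12: x=-7/2 → posterior Inverse-Gamma(25/3, 1503/16)
obs 13: x=2 → posterior Inverse-Gamma(53/6, 1505/16)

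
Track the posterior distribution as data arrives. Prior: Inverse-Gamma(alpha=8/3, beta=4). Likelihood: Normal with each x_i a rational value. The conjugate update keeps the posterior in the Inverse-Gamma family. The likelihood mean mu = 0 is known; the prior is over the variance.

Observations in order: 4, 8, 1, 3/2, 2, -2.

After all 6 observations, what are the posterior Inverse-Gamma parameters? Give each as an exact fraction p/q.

obs 1: x=4 → posterior Inverse-Gamma(19/6, 12)
obs 2: x=8 → posterior Inverse-Gamma(11/3, 44)
obs 3: x=1 → posterior Inverse-Gamma(25/6, 89/2)
obs 4: x=3/2 → posterior Inverse-Gamma(14/3, 365/8)
obs 5: x=2 → posterior Inverse-Gamma(31/6, 381/8)
obs 6: x=-2 → posterior Inverse-Gamma(17/3, 397/8)

alpha=17/3, beta=397/8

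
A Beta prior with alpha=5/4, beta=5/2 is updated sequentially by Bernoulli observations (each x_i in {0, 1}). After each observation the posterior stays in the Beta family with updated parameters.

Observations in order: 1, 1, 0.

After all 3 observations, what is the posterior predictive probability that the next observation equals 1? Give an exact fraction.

obs 1: x=1 → posterior Beta(9/4, 5/2)
obs 2: x=1 → posterior Beta(13/4, 5/2)
obs 3: x=0 → posterior Beta(13/4, 7/2)

13/27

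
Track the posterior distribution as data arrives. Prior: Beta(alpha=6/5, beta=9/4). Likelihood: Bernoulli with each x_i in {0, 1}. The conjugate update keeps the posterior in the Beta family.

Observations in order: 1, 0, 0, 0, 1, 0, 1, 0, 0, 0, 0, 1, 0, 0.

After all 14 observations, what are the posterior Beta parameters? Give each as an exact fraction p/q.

alpha=26/5, beta=49/4

obs 1: x=1 → posterior Beta(11/5, 9/4)
obs 2: x=0 → posterior Beta(11/5, 13/4)
obs 3: x=0 → posterior Beta(11/5, 17/4)
obs 4: x=0 → posterior Beta(11/5, 21/4)
obs 5: x=1 → posterior Beta(16/5, 21/4)
obs 6: x=0 → posterior Beta(16/5, 25/4)
obs 7: x=1 → posterior Beta(21/5, 25/4)
obs 8: x=0 → posterior Beta(21/5, 29/4)
obs 9: x=0 → posterior Beta(21/5, 33/4)
obs 10: x=0 → posterior Beta(21/5, 37/4)
obs 11: x=0 → posterior Beta(21/5, 41/4)
obs 12: x=1 → posterior Beta(26/5, 41/4)
obs 13: x=0 → posterior Beta(26/5, 45/4)
obs 14: x=0 → posterior Beta(26/5, 49/4)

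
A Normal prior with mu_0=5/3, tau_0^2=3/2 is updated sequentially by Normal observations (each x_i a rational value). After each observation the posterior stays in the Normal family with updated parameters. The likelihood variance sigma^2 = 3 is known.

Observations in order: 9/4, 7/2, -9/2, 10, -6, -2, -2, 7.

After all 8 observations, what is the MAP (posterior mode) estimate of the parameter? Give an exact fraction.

139/120

obs 1: x=9/4 → posterior Normal(67/36, 1)
obs 2: x=7/2 → posterior Normal(109/48, 3/4)
obs 3: x=-9/2 → posterior Normal(11/12, 3/5)
obs 4: x=10 → posterior Normal(175/72, 1/2)
obs 5: x=-6 → posterior Normal(103/84, 3/7)
obs 6: x=-2 → posterior Normal(79/96, 3/8)
obs 7: x=-2 → posterior Normal(55/108, 1/3)
obs 8: x=7 → posterior Normal(139/120, 3/10)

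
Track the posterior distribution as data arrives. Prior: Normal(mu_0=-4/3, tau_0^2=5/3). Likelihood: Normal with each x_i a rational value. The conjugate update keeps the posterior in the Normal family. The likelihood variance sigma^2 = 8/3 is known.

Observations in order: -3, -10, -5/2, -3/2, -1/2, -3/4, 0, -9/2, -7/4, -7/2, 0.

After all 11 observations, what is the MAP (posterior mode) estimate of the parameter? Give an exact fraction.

-452/189

obs 1: x=-3 → posterior Normal(-77/39, 40/39)
obs 2: x=-10 → posterior Normal(-227/54, 20/27)
obs 3: x=-5/2 → posterior Normal(-23/6, 40/69)
obs 4: x=-3/2 → posterior Normal(-41/12, 10/21)
obs 5: x=-1/2 → posterior Normal(-589/198, 40/99)
obs 6: x=-3/4 → posterior Normal(-1223/456, 20/57)
obs 7: x=0 → posterior Normal(-1223/516, 40/129)
obs 8: x=-9/2 → posterior Normal(-1493/576, 5/18)
obs 9: x=-7/4 → posterior Normal(-799/318, 40/159)
obs 10: x=-7/2 → posterior Normal(-226/87, 20/87)
obs 11: x=0 → posterior Normal(-452/189, 40/189)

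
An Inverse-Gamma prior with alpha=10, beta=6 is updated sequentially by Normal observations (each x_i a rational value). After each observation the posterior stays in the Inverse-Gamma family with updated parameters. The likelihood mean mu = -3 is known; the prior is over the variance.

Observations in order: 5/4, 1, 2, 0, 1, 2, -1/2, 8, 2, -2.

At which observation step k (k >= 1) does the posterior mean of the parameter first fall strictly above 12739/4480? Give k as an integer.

k = 3

obs 1: x=5/4 → posterior Inverse-Gamma(21/2, 481/32)
obs 2: x=1 → posterior Inverse-Gamma(11, 737/32)
obs 3: x=2 → posterior Inverse-Gamma(23/2, 1137/32)
obs 4: x=0 → posterior Inverse-Gamma(12, 1281/32)
obs 5: x=1 → posterior Inverse-Gamma(25/2, 1537/32)
obs 6: x=2 → posterior Inverse-Gamma(13, 1937/32)
obs 7: x=-1/2 → posterior Inverse-Gamma(27/2, 2037/32)
obs 8: x=8 → posterior Inverse-Gamma(14, 3973/32)
obs 9: x=2 → posterior Inverse-Gamma(29/2, 4373/32)
obs 10: x=-2 → posterior Inverse-Gamma(15, 4389/32)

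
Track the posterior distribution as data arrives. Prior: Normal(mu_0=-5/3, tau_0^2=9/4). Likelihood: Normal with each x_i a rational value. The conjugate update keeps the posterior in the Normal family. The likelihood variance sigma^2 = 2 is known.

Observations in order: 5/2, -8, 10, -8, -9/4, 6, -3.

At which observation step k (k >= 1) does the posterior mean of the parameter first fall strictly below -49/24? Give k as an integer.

obs 1: x=5/2 → posterior Normal(55/102, 18/17)
obs 2: x=-8 → posterior Normal(-29/12, 9/13)
obs 3: x=10 → posterior Normal(163/210, 18/35)
obs 4: x=-8 → posterior Normal(-269/264, 9/22)
obs 5: x=-9/4 → posterior Normal(-781/636, 18/53)
obs 6: x=6 → posterior Normal(-133/744, 9/31)
obs 7: x=-3 → posterior Normal(-457/852, 18/71)

k = 2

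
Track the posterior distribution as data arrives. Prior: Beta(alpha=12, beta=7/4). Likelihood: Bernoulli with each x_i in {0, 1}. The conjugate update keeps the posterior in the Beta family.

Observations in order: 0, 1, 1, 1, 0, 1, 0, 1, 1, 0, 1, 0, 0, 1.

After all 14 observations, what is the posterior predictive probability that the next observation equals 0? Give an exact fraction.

obs 1: x=0 → posterior Beta(12, 11/4)
obs 2: x=1 → posterior Beta(13, 11/4)
obs 3: x=1 → posterior Beta(14, 11/4)
obs 4: x=1 → posterior Beta(15, 11/4)
obs 5: x=0 → posterior Beta(15, 15/4)
obs 6: x=1 → posterior Beta(16, 15/4)
obs 7: x=0 → posterior Beta(16, 19/4)
obs 8: x=1 → posterior Beta(17, 19/4)
obs 9: x=1 → posterior Beta(18, 19/4)
obs 10: x=0 → posterior Beta(18, 23/4)
obs 11: x=1 → posterior Beta(19, 23/4)
obs 12: x=0 → posterior Beta(19, 27/4)
obs 13: x=0 → posterior Beta(19, 31/4)
obs 14: x=1 → posterior Beta(20, 31/4)

31/111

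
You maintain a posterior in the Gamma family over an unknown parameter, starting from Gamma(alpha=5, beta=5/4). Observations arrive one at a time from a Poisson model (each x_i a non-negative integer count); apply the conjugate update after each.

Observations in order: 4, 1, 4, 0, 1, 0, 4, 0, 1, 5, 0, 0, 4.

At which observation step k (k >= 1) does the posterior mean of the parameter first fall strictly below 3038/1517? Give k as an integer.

obs 1: x=4 → posterior Gamma(9, 9/4)
obs 2: x=1 → posterior Gamma(10, 13/4)
obs 3: x=4 → posterior Gamma(14, 17/4)
obs 4: x=0 → posterior Gamma(14, 21/4)
obs 5: x=1 → posterior Gamma(15, 25/4)
obs 6: x=0 → posterior Gamma(15, 29/4)
obs 7: x=4 → posterior Gamma(19, 33/4)
obs 8: x=0 → posterior Gamma(19, 37/4)
obs 9: x=1 → posterior Gamma(20, 41/4)
obs 10: x=5 → posterior Gamma(25, 45/4)
obs 11: x=0 → posterior Gamma(25, 49/4)
obs 12: x=0 → posterior Gamma(25, 53/4)
obs 13: x=4 → posterior Gamma(29, 57/4)

k = 9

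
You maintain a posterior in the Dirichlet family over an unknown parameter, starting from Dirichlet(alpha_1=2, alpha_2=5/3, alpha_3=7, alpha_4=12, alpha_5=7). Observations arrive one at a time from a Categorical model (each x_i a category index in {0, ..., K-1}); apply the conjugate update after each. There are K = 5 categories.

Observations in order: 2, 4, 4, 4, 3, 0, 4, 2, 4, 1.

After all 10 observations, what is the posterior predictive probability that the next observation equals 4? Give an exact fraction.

obs 1: x=2 → posterior Dirichlet(2, 5/3, 8, 12, 7)
obs 2: x=4 → posterior Dirichlet(2, 5/3, 8, 12, 8)
obs 3: x=4 → posterior Dirichlet(2, 5/3, 8, 12, 9)
obs 4: x=4 → posterior Dirichlet(2, 5/3, 8, 12, 10)
obs 5: x=3 → posterior Dirichlet(2, 5/3, 8, 13, 10)
obs 6: x=0 → posterior Dirichlet(3, 5/3, 8, 13, 10)
obs 7: x=4 → posterior Dirichlet(3, 5/3, 8, 13, 11)
obs 8: x=2 → posterior Dirichlet(3, 5/3, 9, 13, 11)
obs 9: x=4 → posterior Dirichlet(3, 5/3, 9, 13, 12)
obs 10: x=1 → posterior Dirichlet(3, 8/3, 9, 13, 12)

36/119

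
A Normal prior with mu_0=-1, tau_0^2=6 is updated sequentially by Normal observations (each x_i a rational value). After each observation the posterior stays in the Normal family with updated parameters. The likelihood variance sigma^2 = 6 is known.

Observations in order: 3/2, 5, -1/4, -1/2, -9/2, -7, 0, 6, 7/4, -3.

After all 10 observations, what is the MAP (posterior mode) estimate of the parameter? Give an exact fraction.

obs 1: x=3/2 → posterior Normal(1/4, 3)
obs 2: x=5 → posterior Normal(11/6, 2)
obs 3: x=-1/4 → posterior Normal(21/16, 3/2)
obs 4: x=-1/2 → posterior Normal(19/20, 6/5)
obs 5: x=-9/2 → posterior Normal(1/24, 1)
obs 6: x=-7 → posterior Normal(-27/28, 6/7)
obs 7: x=0 → posterior Normal(-27/32, 3/4)
obs 8: x=6 → posterior Normal(-1/12, 2/3)
obs 9: x=7/4 → posterior Normal(1/10, 3/5)
obs 10: x=-3 → posterior Normal(-2/11, 6/11)

-2/11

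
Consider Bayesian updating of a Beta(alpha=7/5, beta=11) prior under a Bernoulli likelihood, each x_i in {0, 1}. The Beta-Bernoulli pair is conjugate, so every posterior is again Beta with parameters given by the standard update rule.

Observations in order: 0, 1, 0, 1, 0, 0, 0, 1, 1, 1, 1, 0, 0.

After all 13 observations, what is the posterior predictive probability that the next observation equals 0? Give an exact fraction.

90/127

obs 1: x=0 → posterior Beta(7/5, 12)
obs 2: x=1 → posterior Beta(12/5, 12)
obs 3: x=0 → posterior Beta(12/5, 13)
obs 4: x=1 → posterior Beta(17/5, 13)
obs 5: x=0 → posterior Beta(17/5, 14)
obs 6: x=0 → posterior Beta(17/5, 15)
obs 7: x=0 → posterior Beta(17/5, 16)
obs 8: x=1 → posterior Beta(22/5, 16)
obs 9: x=1 → posterior Beta(27/5, 16)
obs 10: x=1 → posterior Beta(32/5, 16)
obs 11: x=1 → posterior Beta(37/5, 16)
obs 12: x=0 → posterior Beta(37/5, 17)
obs 13: x=0 → posterior Beta(37/5, 18)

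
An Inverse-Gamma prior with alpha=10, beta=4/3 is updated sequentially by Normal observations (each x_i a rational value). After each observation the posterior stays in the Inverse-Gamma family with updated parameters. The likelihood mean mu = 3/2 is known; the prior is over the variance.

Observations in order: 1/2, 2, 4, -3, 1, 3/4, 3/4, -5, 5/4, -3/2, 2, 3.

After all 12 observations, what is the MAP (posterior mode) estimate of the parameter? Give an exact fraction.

4109/1632

obs 1: x=1/2 → posterior Inverse-Gamma(21/2, 11/6)
obs 2: x=2 → posterior Inverse-Gamma(11, 47/24)
obs 3: x=4 → posterior Inverse-Gamma(23/2, 61/12)
obs 4: x=-3 → posterior Inverse-Gamma(12, 365/24)
obs 5: x=1 → posterior Inverse-Gamma(25/2, 46/3)
obs 6: x=3/4 → posterior Inverse-Gamma(13, 1499/96)
obs 7: x=3/4 → posterior Inverse-Gamma(27/2, 763/48)
obs 8: x=-5 → posterior Inverse-Gamma(14, 1777/48)
obs 9: x=5/4 → posterior Inverse-Gamma(29/2, 3557/96)
obs 10: x=-3/2 → posterior Inverse-Gamma(15, 3989/96)
obs 11: x=2 → posterior Inverse-Gamma(31/2, 4001/96)
obs 12: x=3 → posterior Inverse-Gamma(16, 4109/96)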